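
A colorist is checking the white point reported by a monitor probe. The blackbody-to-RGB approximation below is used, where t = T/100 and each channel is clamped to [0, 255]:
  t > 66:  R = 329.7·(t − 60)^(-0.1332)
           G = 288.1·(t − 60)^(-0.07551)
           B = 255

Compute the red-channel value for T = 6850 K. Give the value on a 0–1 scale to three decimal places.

t = 6850/100 = 68.5; the t > 66 branch applies.
R = 329.7·(68.5 − 60)^(-0.1332) = 329.7·8.5^(-0.1332) = 329.7·0.75197 = 247.925.
On a 0–1 scale: 247.925/255 = 0.9723 → 0.972.

0.972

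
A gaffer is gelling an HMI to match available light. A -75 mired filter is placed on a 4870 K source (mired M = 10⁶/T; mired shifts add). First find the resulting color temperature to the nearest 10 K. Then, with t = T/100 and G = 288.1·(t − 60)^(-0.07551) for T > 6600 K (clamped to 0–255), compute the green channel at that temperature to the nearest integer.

M_in = 10⁶/4870 = 205.34; M_out = 205.34 + (-75) = 130.34.
T_out = 10⁶/130.34 = 7672.3 K → 7670 K; t = 76.7.
G = 288.1·(76.7 − 60)^(-0.07551) = 288.1·16.7^(-0.07551) = 288.1·0.80849 = 232.925.
Rounded: 233.

233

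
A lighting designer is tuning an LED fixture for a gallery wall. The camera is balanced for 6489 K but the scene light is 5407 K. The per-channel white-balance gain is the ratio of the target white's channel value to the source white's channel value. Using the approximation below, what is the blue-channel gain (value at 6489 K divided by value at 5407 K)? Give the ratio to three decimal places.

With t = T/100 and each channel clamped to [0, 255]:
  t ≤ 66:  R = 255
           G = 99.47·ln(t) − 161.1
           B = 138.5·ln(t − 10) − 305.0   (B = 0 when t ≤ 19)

At 5407 K (t = 54.07):
  B = 138.5·ln(54.07 − 10) − 305.0 = 138.5·ln 44.07 − 305.0 = 138.5·3.7858 − 305.0 = 219.330.
At 6489 K (t = 64.89):
  B = 138.5·ln(64.89 − 10) − 305.0 = 138.5·ln 54.89 − 305.0 = 138.5·4.0053 − 305.0 = 249.738.
Gain = 249.738 / 219.330 = 1.1386 → 1.139.

1.139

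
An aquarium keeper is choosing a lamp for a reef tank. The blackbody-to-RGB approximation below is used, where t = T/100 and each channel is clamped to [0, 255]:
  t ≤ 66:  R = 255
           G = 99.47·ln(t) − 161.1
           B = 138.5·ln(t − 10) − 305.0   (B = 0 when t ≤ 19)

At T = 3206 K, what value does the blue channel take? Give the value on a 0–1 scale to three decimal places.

t = 3206/100 = 32.06; the t ≤ 66 branch applies.
B = 138.5·ln(32.06 − 10) − 305.0 = 138.5·ln 22.06 − 305.0 = 138.5·3.0938 − 305.0 = 123.487.
On a 0–1 scale: 123.487/255 = 0.4843 → 0.484.

0.484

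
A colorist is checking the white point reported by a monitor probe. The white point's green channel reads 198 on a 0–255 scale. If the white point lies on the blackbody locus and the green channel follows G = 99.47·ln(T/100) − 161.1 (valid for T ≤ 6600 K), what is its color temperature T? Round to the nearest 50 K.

ln t = (198 + 161.1) / 99.47 = 3.6101.
t = e^3.6101 = 36.971.
T = 100·t = 3697 K → 3700 K to the nearest 50 K.

3700 K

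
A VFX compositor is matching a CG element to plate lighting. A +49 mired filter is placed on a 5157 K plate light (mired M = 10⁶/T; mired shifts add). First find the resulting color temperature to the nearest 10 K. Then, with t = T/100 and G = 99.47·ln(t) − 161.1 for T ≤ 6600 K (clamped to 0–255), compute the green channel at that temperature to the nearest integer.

209

M_in = 10⁶/5157 = 193.91; M_out = 193.91 + (+49) = 242.91.
T_out = 10⁶/242.91 = 4116.7 K → 4120 K; t = 41.2.
G = 99.47·ln 41.2 − 161.1 = 99.47·3.7184 − 161.1 = 208.773.
Rounded: 209.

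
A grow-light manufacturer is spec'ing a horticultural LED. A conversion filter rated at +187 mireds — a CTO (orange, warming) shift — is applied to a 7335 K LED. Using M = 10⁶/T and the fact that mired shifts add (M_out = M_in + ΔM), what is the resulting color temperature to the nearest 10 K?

3090 K

M_in = 10⁶/7335 = 136.33 mireds.
M_out = 136.33 + (+187) = 323.33 mireds.
T_out = 10⁶/323.33 = 3092.8 K → 3090 K.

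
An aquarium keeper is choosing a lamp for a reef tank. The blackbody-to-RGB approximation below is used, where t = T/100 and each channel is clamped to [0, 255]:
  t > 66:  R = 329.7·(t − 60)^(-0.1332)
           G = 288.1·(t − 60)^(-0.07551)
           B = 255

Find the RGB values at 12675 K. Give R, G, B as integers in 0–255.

t = 12675/100 = 126.75; the t > 66 branch applies.
R = 329.7·(126.75 − 60)^(-0.1332) = 329.7·66.75^(-0.1332) = 329.7·0.57146 = 188.409.
G = 288.1·(126.75 − 60)^(-0.07551) = 288.1·66.75^(-0.07551) = 288.1·0.72817 = 209.787.
B = 255 by definition for t > 66.
Rounded: (188, 210, 255).

R=188, G=210, B=255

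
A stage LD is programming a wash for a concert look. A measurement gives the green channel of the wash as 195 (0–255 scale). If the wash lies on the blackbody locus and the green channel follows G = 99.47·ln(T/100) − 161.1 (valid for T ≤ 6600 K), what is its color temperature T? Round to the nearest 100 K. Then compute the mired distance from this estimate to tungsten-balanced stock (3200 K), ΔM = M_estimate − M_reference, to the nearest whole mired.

ln t = (195 + 161.1) / 99.47 = 3.5800.
t = e^3.5800 = 35.873.
T = 100·t = 3587 K → 3600 K to the nearest 100 K.
M_estimate = 10⁶/3600 = 277.78; M_reference = 10⁶/3200 = 312.50.
ΔM = 277.78 − 312.50 = -34.72 → -35 mireds.

-35 mireds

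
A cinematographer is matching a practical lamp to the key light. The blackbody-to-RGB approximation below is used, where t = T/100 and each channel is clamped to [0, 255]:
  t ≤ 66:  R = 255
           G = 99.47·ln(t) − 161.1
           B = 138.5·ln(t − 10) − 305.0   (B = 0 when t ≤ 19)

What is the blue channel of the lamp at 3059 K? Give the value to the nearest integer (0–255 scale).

t = 3059/100 = 30.59; the t ≤ 66 branch applies.
B = 138.5·ln(30.59 − 10) − 305.0 = 138.5·ln 20.59 − 305.0 = 138.5·3.0248 − 305.0 = 113.936.
Rounded: 114.

114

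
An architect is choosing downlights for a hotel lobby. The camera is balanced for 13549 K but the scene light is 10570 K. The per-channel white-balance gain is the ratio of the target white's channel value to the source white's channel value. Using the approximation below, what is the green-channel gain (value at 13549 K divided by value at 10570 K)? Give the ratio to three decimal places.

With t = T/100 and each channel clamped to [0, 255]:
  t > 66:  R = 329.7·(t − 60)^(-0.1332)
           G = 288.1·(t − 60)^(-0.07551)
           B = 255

0.963

At 10570 K (t = 105.7):
  G = 288.1·(105.7 − 60)^(-0.07551) = 288.1·45.7^(-0.07551) = 288.1·0.74931 = 215.875.
At 13549 K (t = 135.49):
  G = 288.1·(135.49 − 60)^(-0.07551) = 288.1·75.49^(-0.07551) = 288.1·0.72144 = 207.847.
Gain = 207.847 / 215.875 = 0.9628 → 0.963.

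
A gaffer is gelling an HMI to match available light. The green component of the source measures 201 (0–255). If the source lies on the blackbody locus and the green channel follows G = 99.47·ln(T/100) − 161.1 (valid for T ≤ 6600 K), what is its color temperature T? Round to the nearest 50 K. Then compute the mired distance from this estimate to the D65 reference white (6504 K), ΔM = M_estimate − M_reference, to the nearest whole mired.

+109 mireds

ln t = (201 + 161.1) / 99.47 = 3.6403.
t = e^3.6403 = 38.103.
T = 100·t = 3810 K → 3800 K to the nearest 50 K.
M_estimate = 10⁶/3800 = 263.16; M_reference = 10⁶/6504 = 153.75.
ΔM = 263.16 − 153.75 = 109.41 → +109 mireds.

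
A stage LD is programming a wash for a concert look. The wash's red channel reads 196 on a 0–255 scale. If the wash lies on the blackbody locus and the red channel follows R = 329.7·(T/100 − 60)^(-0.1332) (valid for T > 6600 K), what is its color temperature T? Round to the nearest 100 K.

(t − 60)^(-0.1332) = 196/329.7 = 0.59448.
t − 60 = 0.59448^(1/-0.1332) = 0.59448^(-7.508) = 49.621, so t = 109.621.
T = 100·t = 10962 K → 11000 K to the nearest 100 K.

11000 K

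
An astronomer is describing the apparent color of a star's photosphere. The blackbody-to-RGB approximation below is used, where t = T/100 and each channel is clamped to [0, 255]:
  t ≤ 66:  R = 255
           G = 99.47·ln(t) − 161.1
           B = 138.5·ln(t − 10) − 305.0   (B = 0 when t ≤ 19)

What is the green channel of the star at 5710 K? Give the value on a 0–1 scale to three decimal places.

0.946

t = 5710/100 = 57.1; the t ≤ 66 branch applies.
G = 99.47·ln 57.1 − 161.1 = 99.47·4.0448 − 161.1 = 241.237.
On a 0–1 scale: 241.237/255 = 0.9460 → 0.946.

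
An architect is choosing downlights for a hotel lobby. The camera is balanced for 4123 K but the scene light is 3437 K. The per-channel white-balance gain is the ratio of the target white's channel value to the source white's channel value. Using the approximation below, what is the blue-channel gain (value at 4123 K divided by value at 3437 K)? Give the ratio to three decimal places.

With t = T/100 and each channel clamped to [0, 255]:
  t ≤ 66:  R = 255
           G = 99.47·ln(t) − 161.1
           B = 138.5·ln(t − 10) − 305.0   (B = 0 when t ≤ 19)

1.250

At 3437 K (t = 34.37):
  B = 138.5·ln(34.37 − 10) − 305.0 = 138.5·ln 24.37 − 305.0 = 138.5·3.1934 − 305.0 = 137.279.
At 4123 K (t = 41.23):
  B = 138.5·ln(41.23 − 10) − 305.0 = 138.5·ln 31.23 − 305.0 = 138.5·3.4414 − 305.0 = 171.631.
Gain = 171.631 / 137.279 = 1.2502 → 1.250.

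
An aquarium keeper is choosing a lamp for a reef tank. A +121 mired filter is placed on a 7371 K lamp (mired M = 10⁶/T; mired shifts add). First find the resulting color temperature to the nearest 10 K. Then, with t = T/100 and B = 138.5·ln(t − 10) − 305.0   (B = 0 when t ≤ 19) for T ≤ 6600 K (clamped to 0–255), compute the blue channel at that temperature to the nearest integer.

161

M_in = 10⁶/7371 = 135.67; M_out = 135.67 + (+121) = 256.67.
T_out = 10⁶/256.67 = 3896.1 K → 3900 K; t = 39.
B = 138.5·ln(39 − 10) − 305.0 = 138.5·ln 29 − 305.0 = 138.5·3.3673 − 305.0 = 161.370.
Rounded: 161.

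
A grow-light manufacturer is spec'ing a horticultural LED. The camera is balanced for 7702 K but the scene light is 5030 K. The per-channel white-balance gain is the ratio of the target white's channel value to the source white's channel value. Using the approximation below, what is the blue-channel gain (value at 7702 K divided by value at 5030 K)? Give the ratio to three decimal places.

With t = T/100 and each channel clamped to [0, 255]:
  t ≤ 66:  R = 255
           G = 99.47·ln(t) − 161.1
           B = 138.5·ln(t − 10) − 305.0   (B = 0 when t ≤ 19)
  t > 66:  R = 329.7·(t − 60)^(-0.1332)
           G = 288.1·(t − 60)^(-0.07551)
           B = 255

1.232

At 5030 K (t = 50.3):
  B = 138.5·ln(50.3 − 10) − 305.0 = 138.5·ln 40.3 − 305.0 = 138.5·3.6964 − 305.0 = 206.945.
At 7702 K (t = 77.02):
  B = 255 by definition for t > 66.
Gain = 255.000 / 206.945 = 1.2322 → 1.232.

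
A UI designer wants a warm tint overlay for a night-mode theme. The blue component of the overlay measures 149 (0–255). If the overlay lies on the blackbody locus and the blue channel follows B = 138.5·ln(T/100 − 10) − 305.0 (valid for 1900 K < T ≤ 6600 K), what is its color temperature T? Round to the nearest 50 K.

3650 K

ln(t − 10) = (149 + 305.0) / 138.5 = 3.2780.
t − 10 = e^3.2780 = 26.522, so t = 36.522.
T = 100·t = 3652 K → 3650 K to the nearest 50 K.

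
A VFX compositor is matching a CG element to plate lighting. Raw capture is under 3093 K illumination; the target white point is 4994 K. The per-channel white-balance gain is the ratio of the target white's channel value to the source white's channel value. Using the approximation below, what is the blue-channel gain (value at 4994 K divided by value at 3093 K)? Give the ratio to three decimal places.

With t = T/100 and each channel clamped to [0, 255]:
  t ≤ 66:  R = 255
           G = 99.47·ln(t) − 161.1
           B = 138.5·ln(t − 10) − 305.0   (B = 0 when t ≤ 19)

1.770

At 3093 K (t = 30.93):
  B = 138.5·ln(30.93 − 10) − 305.0 = 138.5·ln 20.93 − 305.0 = 138.5·3.0412 − 305.0 = 116.204.
At 4994 K (t = 49.94):
  B = 138.5·ln(49.94 − 10) − 305.0 = 138.5·ln 39.94 − 305.0 = 138.5·3.6874 − 305.0 = 205.702.
Gain = 205.702 / 116.204 = 1.7702 → 1.770.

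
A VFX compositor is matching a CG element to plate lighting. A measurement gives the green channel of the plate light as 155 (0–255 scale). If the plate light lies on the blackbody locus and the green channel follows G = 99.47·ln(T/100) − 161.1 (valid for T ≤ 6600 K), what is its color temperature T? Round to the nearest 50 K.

ln t = (155 + 161.1) / 99.47 = 3.1778.
t = e^3.1778 = 23.995.
T = 100·t = 2399 K → 2400 K to the nearest 50 K.

2400 K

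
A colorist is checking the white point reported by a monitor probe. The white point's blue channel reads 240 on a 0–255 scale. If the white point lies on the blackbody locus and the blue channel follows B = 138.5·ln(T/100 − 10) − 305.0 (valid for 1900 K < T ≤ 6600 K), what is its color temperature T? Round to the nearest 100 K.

ln(t − 10) = (240 + 305.0) / 138.5 = 3.9350.
t − 10 = e^3.9350 = 51.163, so t = 61.163.
T = 100·t = 6116 K → 6100 K to the nearest 100 K.

6100 K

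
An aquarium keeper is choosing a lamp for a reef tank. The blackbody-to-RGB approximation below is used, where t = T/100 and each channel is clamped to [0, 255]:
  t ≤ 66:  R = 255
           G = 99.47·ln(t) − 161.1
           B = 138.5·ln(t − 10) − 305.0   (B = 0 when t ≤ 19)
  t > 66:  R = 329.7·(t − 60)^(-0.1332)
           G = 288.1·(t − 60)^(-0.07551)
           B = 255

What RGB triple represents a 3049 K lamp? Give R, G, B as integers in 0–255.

t = 3049/100 = 30.49; the t ≤ 66 branch applies.
R = 255 by definition for t ≤ 66.
G = 99.47·ln 30.49 − 161.1 = 99.47·3.4174 − 161.1 = 178.829.
B = 138.5·ln(30.49 − 10) − 305.0 = 138.5·ln 20.49 − 305.0 = 138.5·3.0199 − 305.0 = 113.261.
Rounded: (255, 179, 113).

R=255, G=179, B=113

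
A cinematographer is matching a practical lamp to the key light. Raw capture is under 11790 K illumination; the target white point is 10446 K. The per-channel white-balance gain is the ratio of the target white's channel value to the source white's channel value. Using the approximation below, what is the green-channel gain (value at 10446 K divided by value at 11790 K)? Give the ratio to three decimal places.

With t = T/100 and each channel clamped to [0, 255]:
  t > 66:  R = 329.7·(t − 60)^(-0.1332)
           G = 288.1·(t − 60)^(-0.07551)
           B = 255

1.020

At 11790 K (t = 117.9):
  G = 288.1·(117.9 − 60)^(-0.07551) = 288.1·57.9^(-0.07551) = 288.1·0.73604 = 212.053.
At 10446 K (t = 104.46):
  G = 288.1·(104.46 − 60)^(-0.07551) = 288.1·44.46^(-0.07551) = 288.1·0.75086 = 216.324.
Gain = 216.324 / 212.053 = 1.0201 → 1.020.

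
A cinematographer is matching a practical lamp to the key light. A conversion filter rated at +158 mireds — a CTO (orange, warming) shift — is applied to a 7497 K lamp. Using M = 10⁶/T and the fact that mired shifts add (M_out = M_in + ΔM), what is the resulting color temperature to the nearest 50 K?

M_in = 10⁶/7497 = 133.39 mireds.
M_out = 133.39 + (+158) = 291.39 mireds.
T_out = 10⁶/291.39 = 3431.9 K → 3450 K.

3450 K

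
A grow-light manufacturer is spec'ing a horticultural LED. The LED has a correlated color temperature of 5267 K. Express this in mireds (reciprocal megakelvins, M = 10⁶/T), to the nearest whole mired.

M = 10⁶ / 5267 = 189.861 → 190 mireds.

190 mireds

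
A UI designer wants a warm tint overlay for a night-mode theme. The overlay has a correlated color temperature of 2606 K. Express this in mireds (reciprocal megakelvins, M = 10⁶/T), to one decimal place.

M = 10⁶ / 2606 = 383.730 → 383.7 mireds.

383.7 mireds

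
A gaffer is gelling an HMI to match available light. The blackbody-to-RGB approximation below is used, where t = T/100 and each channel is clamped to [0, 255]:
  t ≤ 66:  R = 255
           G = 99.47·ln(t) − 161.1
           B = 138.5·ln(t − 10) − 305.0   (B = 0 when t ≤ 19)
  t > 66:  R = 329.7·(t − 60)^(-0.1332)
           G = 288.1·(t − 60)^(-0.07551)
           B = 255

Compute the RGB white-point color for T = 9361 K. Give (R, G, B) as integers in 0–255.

(206, 221, 255)

t = 9361/100 = 93.61; the t > 66 branch applies.
R = 329.7·(93.61 − 60)^(-0.1332) = 329.7·33.61^(-0.1332) = 329.7·0.62614 = 206.440.
G = 288.1·(93.61 − 60)^(-0.07551) = 288.1·33.61^(-0.07551) = 288.1·0.76690 = 220.943.
B = 255 by definition for t > 66.
Rounded: (206, 221, 255).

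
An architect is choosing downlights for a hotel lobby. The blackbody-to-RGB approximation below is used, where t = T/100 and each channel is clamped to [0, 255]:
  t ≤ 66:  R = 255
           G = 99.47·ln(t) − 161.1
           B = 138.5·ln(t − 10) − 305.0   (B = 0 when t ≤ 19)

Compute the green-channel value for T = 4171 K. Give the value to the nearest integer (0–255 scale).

t = 4171/100 = 41.71; the t ≤ 66 branch applies.
G = 99.47·ln 41.71 − 161.1 = 99.47·3.7307 − 161.1 = 209.997.
Rounded: 210.

210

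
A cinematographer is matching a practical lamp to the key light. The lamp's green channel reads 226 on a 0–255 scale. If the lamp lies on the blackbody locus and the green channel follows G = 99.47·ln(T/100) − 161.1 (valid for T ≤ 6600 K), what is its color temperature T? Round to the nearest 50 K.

ln t = (226 + 161.1) / 99.47 = 3.8916.
t = e^3.8916 = 48.990.
T = 100·t = 4899 K → 4900 K to the nearest 50 K.

4900 K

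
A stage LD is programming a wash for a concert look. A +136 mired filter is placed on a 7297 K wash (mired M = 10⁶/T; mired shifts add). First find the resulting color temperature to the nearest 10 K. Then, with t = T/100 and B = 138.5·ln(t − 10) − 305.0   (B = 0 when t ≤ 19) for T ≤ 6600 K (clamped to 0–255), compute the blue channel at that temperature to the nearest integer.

M_in = 10⁶/7297 = 137.04; M_out = 137.04 + (+136) = 273.04.
T_out = 10⁶/273.04 = 3662.4 K → 3660 K; t = 36.6.
B = 138.5·ln(36.6 − 10) − 305.0 = 138.5·ln 26.6 − 305.0 = 138.5·3.2809 − 305.0 = 149.406.
Rounded: 149.

149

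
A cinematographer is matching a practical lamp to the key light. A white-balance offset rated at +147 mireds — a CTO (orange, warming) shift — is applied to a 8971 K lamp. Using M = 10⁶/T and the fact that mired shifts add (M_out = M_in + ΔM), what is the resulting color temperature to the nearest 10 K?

3870 K

M_in = 10⁶/8971 = 111.47 mireds.
M_out = 111.47 + (+147) = 258.47 mireds.
T_out = 10⁶/258.47 = 3868.9 K → 3870 K.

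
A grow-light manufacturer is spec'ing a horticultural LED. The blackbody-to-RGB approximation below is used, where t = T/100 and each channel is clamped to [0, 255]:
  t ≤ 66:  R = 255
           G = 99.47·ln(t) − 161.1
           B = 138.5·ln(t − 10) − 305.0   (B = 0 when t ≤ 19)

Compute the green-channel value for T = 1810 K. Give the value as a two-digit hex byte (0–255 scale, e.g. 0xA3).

0x7F

t = 1810/100 = 18.1; the t ≤ 66 branch applies.
G = 99.47·ln 18.1 − 161.1 = 99.47·2.8959 − 161.1 = 126.956.
Rounded: 127; in hex, 0x7F.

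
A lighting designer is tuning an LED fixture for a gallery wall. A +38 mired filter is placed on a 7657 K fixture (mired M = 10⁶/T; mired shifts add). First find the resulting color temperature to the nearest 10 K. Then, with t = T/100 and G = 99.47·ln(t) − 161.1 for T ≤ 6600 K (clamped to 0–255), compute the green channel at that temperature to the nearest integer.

245

M_in = 10⁶/7657 = 130.60; M_out = 130.60 + (+38) = 168.60.
T_out = 10⁶/168.60 = 5931.2 K → 5930 K; t = 59.3.
G = 99.47·ln 59.3 − 161.1 = 99.47·4.0826 − 161.1 = 244.997.
Rounded: 245.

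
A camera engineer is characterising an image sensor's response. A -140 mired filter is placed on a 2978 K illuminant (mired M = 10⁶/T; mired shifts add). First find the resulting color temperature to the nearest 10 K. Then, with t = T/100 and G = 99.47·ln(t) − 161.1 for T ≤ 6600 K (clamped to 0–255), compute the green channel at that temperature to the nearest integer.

230

M_in = 10⁶/2978 = 335.80; M_out = 335.80 + (-140) = 195.80.
T_out = 10⁶/195.80 = 5107.4 K → 5110 K; t = 51.1.
G = 99.47·ln 51.1 − 161.1 = 99.47·3.9338 − 161.1 = 230.194.
Rounded: 230.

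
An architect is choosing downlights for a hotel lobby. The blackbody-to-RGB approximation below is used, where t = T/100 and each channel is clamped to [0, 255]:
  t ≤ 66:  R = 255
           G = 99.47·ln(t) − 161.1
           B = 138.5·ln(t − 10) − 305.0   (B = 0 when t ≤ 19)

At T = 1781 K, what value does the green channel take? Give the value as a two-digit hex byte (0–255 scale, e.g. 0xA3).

t = 1781/100 = 17.81; the t ≤ 66 branch applies.
G = 99.47·ln 17.81 − 161.1 = 99.47·2.8798 − 161.1 = 125.350.
Rounded: 125; in hex, 0x7D.

0x7D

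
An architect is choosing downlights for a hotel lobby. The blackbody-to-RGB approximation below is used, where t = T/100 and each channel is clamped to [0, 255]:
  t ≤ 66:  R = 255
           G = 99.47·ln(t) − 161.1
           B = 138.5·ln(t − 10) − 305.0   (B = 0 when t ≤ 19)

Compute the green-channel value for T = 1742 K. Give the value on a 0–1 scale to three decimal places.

t = 1742/100 = 17.42; the t ≤ 66 branch applies.
G = 99.47·ln 17.42 − 161.1 = 99.47·2.8576 − 161.1 = 123.147.
On a 0–1 scale: 123.147/255 = 0.4829 → 0.483.

0.483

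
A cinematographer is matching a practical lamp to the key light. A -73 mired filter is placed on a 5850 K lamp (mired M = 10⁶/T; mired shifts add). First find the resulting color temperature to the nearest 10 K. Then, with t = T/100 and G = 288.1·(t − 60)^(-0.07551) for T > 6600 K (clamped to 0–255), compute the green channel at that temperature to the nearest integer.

217

M_in = 10⁶/5850 = 170.94; M_out = 170.94 + (-73) = 97.94.
T_out = 10⁶/97.94 = 10210.3 K → 10210 K; t = 102.1.
G = 288.1·(102.1 − 60)^(-0.07551) = 288.1·42.1^(-0.07551) = 288.1·0.75396 = 217.217.
Rounded: 217.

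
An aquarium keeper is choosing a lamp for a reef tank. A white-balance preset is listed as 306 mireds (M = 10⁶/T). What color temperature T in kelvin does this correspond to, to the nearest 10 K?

T = 10⁶ / 306 = 3267.97 K → 3270 K.

3270 K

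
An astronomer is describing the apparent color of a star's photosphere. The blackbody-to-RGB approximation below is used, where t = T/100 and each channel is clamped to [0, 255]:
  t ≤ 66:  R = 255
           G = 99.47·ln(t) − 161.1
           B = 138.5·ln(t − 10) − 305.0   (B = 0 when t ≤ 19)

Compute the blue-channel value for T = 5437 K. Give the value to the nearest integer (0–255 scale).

t = 5437/100 = 54.37; the t ≤ 66 branch applies.
B = 138.5·ln(54.37 − 10) − 305.0 = 138.5·ln 44.37 − 305.0 = 138.5·3.7926 − 305.0 = 220.270.
Rounded: 220.

220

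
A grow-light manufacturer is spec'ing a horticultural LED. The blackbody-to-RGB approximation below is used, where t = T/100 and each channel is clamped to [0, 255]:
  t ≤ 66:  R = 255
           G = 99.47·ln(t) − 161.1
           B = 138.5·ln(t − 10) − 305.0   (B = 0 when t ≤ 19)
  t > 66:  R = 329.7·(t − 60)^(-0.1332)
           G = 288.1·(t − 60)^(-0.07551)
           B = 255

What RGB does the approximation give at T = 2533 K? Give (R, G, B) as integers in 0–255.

t = 2533/100 = 25.33; the t ≤ 66 branch applies.
R = 255 by definition for t ≤ 66.
G = 99.47·ln 25.33 − 161.1 = 99.47·3.2320 − 161.1 = 160.386.
B = 138.5·ln(25.33 − 10) − 305.0 = 138.5·ln 15.33 − 305.0 = 138.5·2.7298 − 305.0 = 73.079.
Rounded: (255, 160, 73).

(255, 160, 73)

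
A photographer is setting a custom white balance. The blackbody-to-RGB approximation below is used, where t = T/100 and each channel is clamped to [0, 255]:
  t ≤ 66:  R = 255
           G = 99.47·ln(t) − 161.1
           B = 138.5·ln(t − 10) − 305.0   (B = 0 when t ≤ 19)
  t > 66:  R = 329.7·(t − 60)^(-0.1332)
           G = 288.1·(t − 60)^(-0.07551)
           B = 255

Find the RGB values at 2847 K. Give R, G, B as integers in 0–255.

t = 2847/100 = 28.47; the t ≤ 66 branch applies.
R = 255 by definition for t ≤ 66.
G = 99.47·ln 28.47 − 161.1 = 99.47·3.3489 − 161.1 = 172.010.
B = 138.5·ln(28.47 − 10) − 305.0 = 138.5·ln 18.47 − 305.0 = 138.5·2.9161 − 305.0 = 98.886.
Rounded: (255, 172, 99).

R=255, G=172, B=99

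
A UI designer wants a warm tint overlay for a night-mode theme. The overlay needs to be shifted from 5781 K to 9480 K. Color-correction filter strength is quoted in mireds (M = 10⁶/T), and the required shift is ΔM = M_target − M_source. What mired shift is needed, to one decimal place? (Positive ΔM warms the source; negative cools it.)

M_source = 10⁶/5781 = 172.980; M_target = 10⁶/9480 = 105.485.
ΔM = 105.485 − 172.980 = -67.495 → -67.5 mireds, a cooling shift.

-67.5 mireds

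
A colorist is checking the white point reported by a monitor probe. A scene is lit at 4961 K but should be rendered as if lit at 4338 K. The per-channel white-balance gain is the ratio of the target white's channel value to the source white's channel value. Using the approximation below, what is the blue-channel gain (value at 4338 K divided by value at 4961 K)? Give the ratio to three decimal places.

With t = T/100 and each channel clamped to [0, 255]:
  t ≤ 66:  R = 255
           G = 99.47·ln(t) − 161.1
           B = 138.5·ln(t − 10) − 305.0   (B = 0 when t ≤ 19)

At 4961 K (t = 49.61):
  B = 138.5·ln(49.61 − 10) − 305.0 = 138.5·ln 39.61 − 305.0 = 138.5·3.6791 − 305.0 = 204.553.
At 4338 K (t = 43.38):
  B = 138.5·ln(43.38 − 10) − 305.0 = 138.5·ln 33.38 − 305.0 = 138.5·3.5080 − 305.0 = 180.852.
Gain = 180.852 / 204.553 = 0.8841 → 0.884.

0.884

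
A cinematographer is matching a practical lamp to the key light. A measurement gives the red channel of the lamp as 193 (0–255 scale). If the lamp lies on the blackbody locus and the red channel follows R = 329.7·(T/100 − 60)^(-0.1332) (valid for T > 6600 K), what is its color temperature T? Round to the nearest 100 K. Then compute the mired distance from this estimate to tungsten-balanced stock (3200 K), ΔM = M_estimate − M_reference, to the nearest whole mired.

(t − 60)^(-0.1332) = 193/329.7 = 0.58538.
t − 60 = 0.58538^(1/-0.1332) = 0.58538^(-7.508) = 55.713, so t = 115.713.
T = 100·t = 11571 K → 11600 K to the nearest 100 K.
M_estimate = 10⁶/11600 = 86.21; M_reference = 10⁶/3200 = 312.50.
ΔM = 86.21 − 312.50 = -226.29 → -226 mireds.

-226 mireds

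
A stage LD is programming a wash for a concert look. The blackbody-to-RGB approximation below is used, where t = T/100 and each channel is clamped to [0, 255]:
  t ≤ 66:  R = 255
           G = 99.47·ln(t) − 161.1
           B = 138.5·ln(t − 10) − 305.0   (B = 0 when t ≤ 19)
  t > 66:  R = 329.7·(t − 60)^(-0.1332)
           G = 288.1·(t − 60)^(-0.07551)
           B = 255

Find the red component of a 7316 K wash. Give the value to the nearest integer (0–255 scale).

234

t = 7316/100 = 73.16; the t > 66 branch applies.
R = 329.7·(73.16 − 60)^(-0.1332) = 329.7·13.16^(-0.1332) = 329.7·0.70944 = 233.902.
Rounded: 234.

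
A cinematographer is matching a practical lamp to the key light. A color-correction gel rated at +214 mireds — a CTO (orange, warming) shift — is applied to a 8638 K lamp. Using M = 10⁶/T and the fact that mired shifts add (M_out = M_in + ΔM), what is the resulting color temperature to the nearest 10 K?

M_in = 10⁶/8638 = 115.77 mireds.
M_out = 115.77 + (+214) = 329.77 mireds.
T_out = 10⁶/329.77 = 3032.4 K → 3030 K.

3030 K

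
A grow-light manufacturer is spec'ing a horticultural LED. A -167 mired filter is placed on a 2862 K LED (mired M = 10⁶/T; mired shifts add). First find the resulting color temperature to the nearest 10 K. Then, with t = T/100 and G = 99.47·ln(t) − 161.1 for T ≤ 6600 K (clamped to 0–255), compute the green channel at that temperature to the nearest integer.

237

M_in = 10⁶/2862 = 349.41; M_out = 349.41 + (-167) = 182.41.
T_out = 10⁶/182.41 = 5482.3 K → 5480 K; t = 54.8.
G = 99.47·ln 54.8 − 161.1 = 99.47·4.0037 − 161.1 = 237.147.
Rounded: 237.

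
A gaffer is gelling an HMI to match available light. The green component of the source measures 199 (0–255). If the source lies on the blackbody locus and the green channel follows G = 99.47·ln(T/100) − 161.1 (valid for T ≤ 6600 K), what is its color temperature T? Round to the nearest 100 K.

3700 K

ln t = (199 + 161.1) / 99.47 = 3.6202.
t = e^3.6202 = 37.345.
T = 100·t = 3734 K → 3700 K to the nearest 100 K.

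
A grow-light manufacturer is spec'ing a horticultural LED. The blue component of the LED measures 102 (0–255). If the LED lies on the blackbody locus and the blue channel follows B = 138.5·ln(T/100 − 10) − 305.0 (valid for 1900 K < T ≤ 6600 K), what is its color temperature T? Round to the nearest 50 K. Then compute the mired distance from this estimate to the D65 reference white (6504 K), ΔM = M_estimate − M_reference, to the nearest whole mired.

+191 mireds

ln(t − 10) = (102 + 305.0) / 138.5 = 2.9386.
t − 10 = e^2.9386 = 18.890, so t = 28.890.
T = 100·t = 2889 K → 2900 K to the nearest 50 K.
M_estimate = 10⁶/2900 = 344.83; M_reference = 10⁶/6504 = 153.75.
ΔM = 344.83 − 153.75 = 191.08 → +191 mireds.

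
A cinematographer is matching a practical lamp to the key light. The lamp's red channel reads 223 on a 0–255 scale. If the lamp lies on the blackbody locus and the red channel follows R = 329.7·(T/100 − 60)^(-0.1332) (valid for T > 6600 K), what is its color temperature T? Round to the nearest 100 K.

7900 K

(t − 60)^(-0.1332) = 223/329.7 = 0.67637.
t − 60 = 0.67637^(1/-0.1332) = 0.67637^(-7.508) = 18.831, so t = 78.831.
T = 100·t = 7883 K → 7900 K to the nearest 100 K.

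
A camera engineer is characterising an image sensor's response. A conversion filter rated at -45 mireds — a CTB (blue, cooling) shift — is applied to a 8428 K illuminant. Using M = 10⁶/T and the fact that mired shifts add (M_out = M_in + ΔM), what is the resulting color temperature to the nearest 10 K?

M_in = 10⁶/8428 = 118.65 mireds.
M_out = 118.65 + (-45) = 73.65 mireds.
T_out = 10⁶/73.65 = 13577.3 K → 13580 K.

13580 K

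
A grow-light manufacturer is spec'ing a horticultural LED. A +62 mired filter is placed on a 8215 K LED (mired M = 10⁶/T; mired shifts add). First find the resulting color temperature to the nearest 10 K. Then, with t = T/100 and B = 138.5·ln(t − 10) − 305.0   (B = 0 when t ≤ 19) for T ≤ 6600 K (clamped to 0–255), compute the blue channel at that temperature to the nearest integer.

M_in = 10⁶/8215 = 121.73; M_out = 121.73 + (+62) = 183.73.
T_out = 10⁶/183.73 = 5442.8 K → 5440 K; t = 54.4.
B = 138.5·ln(54.4 − 10) − 305.0 = 138.5·ln 44.4 − 305.0 = 138.5·3.7932 − 305.0 = 220.364.
Rounded: 220.

220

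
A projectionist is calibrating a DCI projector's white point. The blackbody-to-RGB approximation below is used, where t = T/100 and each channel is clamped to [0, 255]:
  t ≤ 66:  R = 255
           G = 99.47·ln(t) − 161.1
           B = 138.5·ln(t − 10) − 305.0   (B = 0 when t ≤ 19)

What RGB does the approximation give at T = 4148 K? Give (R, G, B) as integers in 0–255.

t = 4148/100 = 41.48; the t ≤ 66 branch applies.
R = 255 by definition for t ≤ 66.
G = 99.47·ln 41.48 − 161.1 = 99.47·3.7252 − 161.1 = 209.447.
B = 138.5·ln(41.48 − 10) − 305.0 = 138.5·ln 31.48 − 305.0 = 138.5·3.4494 − 305.0 = 172.735.
Rounded: (255, 209, 173).

(255, 209, 173)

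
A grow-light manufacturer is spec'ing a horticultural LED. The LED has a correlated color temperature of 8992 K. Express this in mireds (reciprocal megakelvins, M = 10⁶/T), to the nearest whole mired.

M = 10⁶ / 8992 = 111.210 → 111 mireds.

111 mireds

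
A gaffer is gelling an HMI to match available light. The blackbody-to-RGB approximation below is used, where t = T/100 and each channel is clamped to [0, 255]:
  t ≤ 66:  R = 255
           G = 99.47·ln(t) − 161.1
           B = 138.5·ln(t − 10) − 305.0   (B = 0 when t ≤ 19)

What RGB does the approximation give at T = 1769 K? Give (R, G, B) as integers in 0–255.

t = 1769/100 = 17.69; the t ≤ 66 branch applies.
R = 255 by definition for t ≤ 66.
G = 99.47·ln 17.69 − 161.1 = 99.47·2.8730 − 161.1 = 124.677.
t = 17.69 ≤ 19, so B = 0.
Rounded: (255, 125, 0).

(255, 125, 0)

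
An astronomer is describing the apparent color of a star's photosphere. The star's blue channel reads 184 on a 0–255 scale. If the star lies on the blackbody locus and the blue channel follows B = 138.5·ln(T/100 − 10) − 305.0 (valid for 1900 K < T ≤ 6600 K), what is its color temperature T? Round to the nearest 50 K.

4400 K

ln(t − 10) = (184 + 305.0) / 138.5 = 3.5307.
t − 10 = e^3.5307 = 34.147, so t = 44.147.
T = 100·t = 4415 K → 4400 K to the nearest 50 K.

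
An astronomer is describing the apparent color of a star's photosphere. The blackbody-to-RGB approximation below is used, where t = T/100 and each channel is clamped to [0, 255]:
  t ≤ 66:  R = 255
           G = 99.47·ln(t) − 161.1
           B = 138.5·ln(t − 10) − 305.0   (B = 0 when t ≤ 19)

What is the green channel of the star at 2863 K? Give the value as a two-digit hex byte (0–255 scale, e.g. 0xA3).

0xAD

t = 2863/100 = 28.63; the t ≤ 66 branch applies.
G = 99.47·ln 28.63 − 161.1 = 99.47·3.3545 − 161.1 = 172.568.
Rounded: 173; in hex, 0xAD.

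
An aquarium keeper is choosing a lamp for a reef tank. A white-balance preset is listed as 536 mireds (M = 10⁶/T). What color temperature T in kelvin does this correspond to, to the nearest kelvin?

T = 10⁶ / 536 = 1865.67 K → 1866 K.

1866 K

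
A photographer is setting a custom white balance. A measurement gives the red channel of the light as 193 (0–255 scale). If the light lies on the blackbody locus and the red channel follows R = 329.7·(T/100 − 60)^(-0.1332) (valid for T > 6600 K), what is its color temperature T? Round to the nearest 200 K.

11600 K

(t − 60)^(-0.1332) = 193/329.7 = 0.58538.
t − 60 = 0.58538^(1/-0.1332) = 0.58538^(-7.508) = 55.713, so t = 115.713.
T = 100·t = 11571 K → 11600 K to the nearest 200 K.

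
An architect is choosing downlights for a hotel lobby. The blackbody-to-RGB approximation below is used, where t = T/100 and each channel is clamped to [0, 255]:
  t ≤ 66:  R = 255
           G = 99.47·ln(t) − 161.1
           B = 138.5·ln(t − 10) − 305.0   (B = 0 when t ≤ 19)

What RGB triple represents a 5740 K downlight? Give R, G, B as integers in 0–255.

R=255, G=242, B=229

t = 5740/100 = 57.4; the t ≤ 66 branch applies.
R = 255 by definition for t ≤ 66.
G = 99.47·ln 57.4 − 161.1 = 99.47·4.0500 − 161.1 = 241.758.
B = 138.5·ln(57.4 − 10) − 305.0 = 138.5·ln 47.4 − 305.0 = 138.5·3.8586 − 305.0 = 229.419.
Rounded: (255, 242, 229).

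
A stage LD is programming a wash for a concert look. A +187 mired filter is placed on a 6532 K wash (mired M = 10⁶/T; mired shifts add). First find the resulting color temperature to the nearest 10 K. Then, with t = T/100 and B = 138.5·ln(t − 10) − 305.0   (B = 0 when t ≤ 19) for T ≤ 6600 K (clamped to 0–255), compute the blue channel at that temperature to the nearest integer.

106

M_in = 10⁶/6532 = 153.09; M_out = 153.09 + (+187) = 340.09.
T_out = 10⁶/340.09 = 2940.4 K → 2940 K; t = 29.4.
B = 138.5·ln(29.4 − 10) − 305.0 = 138.5·ln 19.4 − 305.0 = 138.5·2.9653 − 305.0 = 105.690.
Rounded: 106.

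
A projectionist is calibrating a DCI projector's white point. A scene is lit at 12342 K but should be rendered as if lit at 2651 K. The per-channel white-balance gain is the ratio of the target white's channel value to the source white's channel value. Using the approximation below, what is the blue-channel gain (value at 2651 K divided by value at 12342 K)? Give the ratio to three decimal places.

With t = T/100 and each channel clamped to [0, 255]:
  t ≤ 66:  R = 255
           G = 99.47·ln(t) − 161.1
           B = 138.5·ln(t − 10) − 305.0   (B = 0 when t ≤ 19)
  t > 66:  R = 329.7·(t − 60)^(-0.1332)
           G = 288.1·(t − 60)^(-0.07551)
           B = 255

0.327

At 12342 K (t = 123.42):
  B = 255 by definition for t > 66.
At 2651 K (t = 26.51):
  B = 138.5·ln(26.51 − 10) − 305.0 = 138.5·ln 16.51 − 305.0 = 138.5·2.8040 − 305.0 = 83.349.
Gain = 83.349 / 255.000 = 0.3269 → 0.327.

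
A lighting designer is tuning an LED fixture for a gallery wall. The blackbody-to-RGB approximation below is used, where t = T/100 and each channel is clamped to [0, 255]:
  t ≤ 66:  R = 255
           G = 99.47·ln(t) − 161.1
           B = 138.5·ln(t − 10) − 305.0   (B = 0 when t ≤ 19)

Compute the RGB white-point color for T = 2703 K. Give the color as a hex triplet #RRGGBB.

t = 2703/100 = 27.03; the t ≤ 66 branch applies.
R = 255 by definition for t ≤ 66.
G = 99.47·ln 27.03 − 161.1 = 99.47·3.2969 − 161.1 = 166.847.
B = 138.5·ln(27.03 − 10) − 305.0 = 138.5·ln 17.03 − 305.0 = 138.5·2.8350 − 305.0 = 87.644.
Rounded: (255, 167, 88).
In hex: #FFA758.

#FFA758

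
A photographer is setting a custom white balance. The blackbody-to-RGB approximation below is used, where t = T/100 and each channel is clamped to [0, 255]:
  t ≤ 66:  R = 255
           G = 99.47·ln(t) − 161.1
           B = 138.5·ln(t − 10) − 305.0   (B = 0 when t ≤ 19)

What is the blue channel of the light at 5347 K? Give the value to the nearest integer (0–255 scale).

217

t = 5347/100 = 53.47; the t ≤ 66 branch applies.
B = 138.5·ln(53.47 − 10) − 305.0 = 138.5·ln 43.47 − 305.0 = 138.5·3.7721 − 305.0 = 217.432.
Rounded: 217.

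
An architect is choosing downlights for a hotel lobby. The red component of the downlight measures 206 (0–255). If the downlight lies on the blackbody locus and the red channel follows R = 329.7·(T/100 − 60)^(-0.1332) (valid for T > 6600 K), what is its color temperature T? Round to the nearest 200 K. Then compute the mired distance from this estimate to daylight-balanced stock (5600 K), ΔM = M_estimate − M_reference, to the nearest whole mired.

(t − 60)^(-0.1332) = 206/329.7 = 0.62481.
t − 60 = 0.62481^(1/-0.1332) = 0.62481^(-7.508) = 34.152, so t = 94.152.
T = 100·t = 9415 K → 9400 K to the nearest 200 K.
M_estimate = 10⁶/9400 = 106.38; M_reference = 10⁶/5600 = 178.57.
ΔM = 106.38 − 178.57 = -72.19 → -72 mireds.

-72 mireds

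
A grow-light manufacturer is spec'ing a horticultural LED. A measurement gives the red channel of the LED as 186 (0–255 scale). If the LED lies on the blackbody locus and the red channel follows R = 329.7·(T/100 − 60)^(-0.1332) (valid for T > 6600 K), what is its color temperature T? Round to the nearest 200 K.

13400 K

(t − 60)^(-0.1332) = 186/329.7 = 0.56415.
t − 60 = 0.56415^(1/-0.1332) = 0.56415^(-7.508) = 73.521, so t = 133.521.
T = 100·t = 13352 K → 13400 K to the nearest 200 K.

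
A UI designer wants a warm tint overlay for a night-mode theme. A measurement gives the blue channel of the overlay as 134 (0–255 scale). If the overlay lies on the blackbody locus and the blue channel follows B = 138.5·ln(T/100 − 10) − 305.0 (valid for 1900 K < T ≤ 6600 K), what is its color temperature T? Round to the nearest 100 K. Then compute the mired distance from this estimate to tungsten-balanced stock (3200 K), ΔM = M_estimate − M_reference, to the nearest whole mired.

ln(t − 10) = (134 + 305.0) / 138.5 = 3.1697.
t − 10 = e^3.1697 = 23.800, so t = 33.800.
T = 100·t = 3380 K → 3400 K to the nearest 100 K.
M_estimate = 10⁶/3400 = 294.12; M_reference = 10⁶/3200 = 312.50.
ΔM = 294.12 − 312.50 = -18.38 → -18 mireds.

-18 mireds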